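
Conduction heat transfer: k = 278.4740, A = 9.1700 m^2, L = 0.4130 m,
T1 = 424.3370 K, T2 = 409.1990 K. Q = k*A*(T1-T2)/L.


dT = 15.1380 K
Q = 278.4740 * 9.1700 * 15.1380 / 0.4130 = 93599.2649 W

93599.2649 W


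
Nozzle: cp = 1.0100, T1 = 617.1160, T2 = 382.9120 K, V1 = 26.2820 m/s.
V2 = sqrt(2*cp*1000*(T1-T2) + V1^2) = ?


dT = 234.2040 K
2*cp*1000*dT = 473092.0800
V1^2 = 690.7435
V2 = sqrt(473782.8235) = 688.3188 m/s

688.3188 m/s


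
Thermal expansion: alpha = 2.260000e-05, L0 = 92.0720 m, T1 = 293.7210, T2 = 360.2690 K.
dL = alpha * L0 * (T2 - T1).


dT = 66.5480 K
dL = 2.260000e-05 * 92.0720 * 66.5480 = 0.138475 m
L_final = 92.210475 m

dL = 0.138475 m


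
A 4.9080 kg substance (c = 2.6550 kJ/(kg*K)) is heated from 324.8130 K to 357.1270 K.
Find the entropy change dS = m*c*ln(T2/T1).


T2/T1 = 1.0995
ln(T2/T1) = 0.0948
dS = 4.9080 * 2.6550 * 0.0948 = 1.2359 kJ/K

1.2359 kJ/K


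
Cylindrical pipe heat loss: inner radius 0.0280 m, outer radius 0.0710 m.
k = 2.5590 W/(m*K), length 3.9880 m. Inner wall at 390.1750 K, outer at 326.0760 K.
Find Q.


dT = 64.0990 K
ln(ro/ri) = 0.9305
Q = 2*pi*2.5590*3.9880*64.0990 / 0.9305 = 4417.2469 W

4417.2469 W


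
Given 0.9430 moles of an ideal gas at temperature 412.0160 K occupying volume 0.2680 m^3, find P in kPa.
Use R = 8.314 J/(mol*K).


P = nRT/V = 0.9430 * 8.314 * 412.0160 / 0.2680
= 3230.2475 / 0.2680 = 12053.1622 Pa = 12.0532 kPa

12.0532 kPa


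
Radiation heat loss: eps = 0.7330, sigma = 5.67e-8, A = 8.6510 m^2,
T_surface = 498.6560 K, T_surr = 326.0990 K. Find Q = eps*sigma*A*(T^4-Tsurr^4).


T^4 = 6.1831e+10
Tsurr^4 = 1.1308e+10
Q = 0.7330 * 5.67e-8 * 8.6510 * 5.0522e+10 = 18165.0767 W

18165.0767 W


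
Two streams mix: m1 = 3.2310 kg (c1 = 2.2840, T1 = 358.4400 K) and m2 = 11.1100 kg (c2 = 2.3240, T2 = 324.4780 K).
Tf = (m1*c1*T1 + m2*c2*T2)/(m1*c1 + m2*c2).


num = 11023.0504
den = 33.1992
Tf = 332.0272 K

332.0272 K


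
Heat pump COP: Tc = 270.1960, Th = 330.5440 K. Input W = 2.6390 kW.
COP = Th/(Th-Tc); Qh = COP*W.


COP = 330.5440 / 60.3480 = 5.4773
Qh = 5.4773 * 2.6390 = 14.4546 kW

COP = 5.4773, Qh = 14.4546 kW


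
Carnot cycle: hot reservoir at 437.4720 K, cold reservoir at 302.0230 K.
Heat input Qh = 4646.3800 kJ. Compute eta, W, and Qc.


eta = 1 - 302.0230/437.4720 = 0.3096
W = 0.3096 * 4646.3800 = 1438.6007 kJ
Qc = 4646.3800 - 1438.6007 = 3207.7793 kJ

eta = 30.9618%, W = 1438.6007 kJ, Qc = 3207.7793 kJ


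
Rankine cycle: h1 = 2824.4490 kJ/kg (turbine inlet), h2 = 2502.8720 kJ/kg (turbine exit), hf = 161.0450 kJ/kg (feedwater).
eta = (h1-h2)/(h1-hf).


W = 321.5770 kJ/kg
Q_in = 2663.4040 kJ/kg
eta = 0.1207 = 12.0739%

eta = 12.0739%


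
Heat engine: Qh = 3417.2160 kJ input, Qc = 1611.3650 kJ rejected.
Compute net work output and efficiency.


W = 3417.2160 - 1611.3650 = 1805.8510 kJ
eta = 1805.8510 / 3417.2160 = 0.5285 = 52.8457%

W = 1805.8510 kJ, eta = 52.8457%


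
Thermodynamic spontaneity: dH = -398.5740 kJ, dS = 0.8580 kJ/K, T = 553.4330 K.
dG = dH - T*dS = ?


T*dS = 553.4330 * 0.8580 = 474.8455 kJ
dG = -398.5740 - 474.8455 = -873.4195 kJ (spontaneous)

dG = -873.4195 kJ, spontaneous


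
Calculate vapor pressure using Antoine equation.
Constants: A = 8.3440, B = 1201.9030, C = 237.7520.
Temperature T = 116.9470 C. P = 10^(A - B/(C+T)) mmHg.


C+T = 354.6990
B/(C+T) = 3.3885
log10(P) = 8.3440 - 3.3885 = 4.9555
P = 10^4.9555 = 90257.7841 mmHg

90257.7841 mmHg


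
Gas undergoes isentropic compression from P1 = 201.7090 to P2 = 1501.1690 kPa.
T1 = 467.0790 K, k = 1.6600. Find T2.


(k-1)/k = 0.3976
(P2/P1)^exp = 2.2212
T2 = 467.0790 * 2.2212 = 1037.4605 K

1037.4605 K


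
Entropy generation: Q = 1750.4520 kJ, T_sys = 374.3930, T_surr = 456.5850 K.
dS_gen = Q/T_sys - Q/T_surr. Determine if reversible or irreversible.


dS_sys = 1750.4520/374.3930 = 4.6754 kJ/K
dS_surr = -1750.4520/456.5850 = -3.8338 kJ/K
dS_gen = 4.6754 - 3.8338 = 0.8416 kJ/K (irreversible)

dS_gen = 0.8416 kJ/K, irreversible


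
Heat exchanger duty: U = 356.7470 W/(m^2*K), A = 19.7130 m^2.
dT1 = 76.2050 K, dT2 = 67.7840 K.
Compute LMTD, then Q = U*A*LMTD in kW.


LMTD = 71.9123 K
Q = 356.7470 * 19.7130 * 71.9123 = 505727.4090 W = 505.7274 kW

505.7274 kW


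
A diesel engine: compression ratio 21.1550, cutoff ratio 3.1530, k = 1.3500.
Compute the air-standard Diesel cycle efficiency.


r^(k-1) = 2.9100
rc^k = 4.7128
eta = 0.5610 = 56.1038%

56.1038%


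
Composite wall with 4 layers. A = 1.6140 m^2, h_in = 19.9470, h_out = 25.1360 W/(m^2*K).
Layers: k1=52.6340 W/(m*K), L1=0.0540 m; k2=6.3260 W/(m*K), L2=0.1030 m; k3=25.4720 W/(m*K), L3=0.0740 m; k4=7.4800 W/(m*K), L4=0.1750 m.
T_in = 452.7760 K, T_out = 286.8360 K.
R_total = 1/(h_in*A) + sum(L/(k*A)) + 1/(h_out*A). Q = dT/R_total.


R_conv_in = 1/(19.9470*1.6140) = 0.0311
R_1 = 0.0540/(52.6340*1.6140) = 0.0006
R_2 = 0.1030/(6.3260*1.6140) = 0.0101
R_3 = 0.0740/(25.4720*1.6140) = 0.0018
R_4 = 0.1750/(7.4800*1.6140) = 0.0145
R_conv_out = 1/(25.1360*1.6140) = 0.0246
R_total = 0.0827 K/W
Q = 165.9400 / 0.0827 = 2005.8163 W

R_total = 0.0827 K/W, Q = 2005.8163 W


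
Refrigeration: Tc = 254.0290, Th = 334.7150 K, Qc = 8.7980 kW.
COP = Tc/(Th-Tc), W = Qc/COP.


COP = 254.0290 / 80.6860 = 3.1484
W = 8.7980 / 3.1484 = 2.7945 kW

COP = 3.1484, W = 2.7945 kW


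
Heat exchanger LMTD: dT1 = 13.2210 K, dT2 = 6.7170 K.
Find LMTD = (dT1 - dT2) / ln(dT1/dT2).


dT1/dT2 = 1.9683
ln(dT1/dT2) = 0.6772
LMTD = 6.5040 / 0.6772 = 9.6048 K

9.6048 K


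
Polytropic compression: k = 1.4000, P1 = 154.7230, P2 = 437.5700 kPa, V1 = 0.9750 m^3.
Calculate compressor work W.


(k-1)/k = 0.2857
(P2/P1)^exp = 1.3459
W = 3.5000 * 154.7230 * 0.9750 * (1.3459 - 1) = 182.6082 kJ

182.6082 kJ


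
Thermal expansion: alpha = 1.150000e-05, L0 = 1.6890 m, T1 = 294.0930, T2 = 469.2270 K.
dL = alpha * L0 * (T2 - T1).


dT = 175.1340 K
dL = 1.150000e-05 * 1.6890 * 175.1340 = 0.003402 m
L_final = 1.692402 m

dL = 0.003402 m


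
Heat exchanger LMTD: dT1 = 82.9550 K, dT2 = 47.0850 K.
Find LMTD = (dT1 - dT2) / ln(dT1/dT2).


dT1/dT2 = 1.7618
ln(dT1/dT2) = 0.5663
LMTD = 35.8700 / 0.5663 = 63.3361 K

63.3361 K


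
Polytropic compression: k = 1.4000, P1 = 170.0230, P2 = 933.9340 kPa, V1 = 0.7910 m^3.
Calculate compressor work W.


(k-1)/k = 0.2857
(P2/P1)^exp = 1.6269
W = 3.5000 * 170.0230 * 0.7910 * (1.6269 - 1) = 295.1102 kJ

295.1102 kJ


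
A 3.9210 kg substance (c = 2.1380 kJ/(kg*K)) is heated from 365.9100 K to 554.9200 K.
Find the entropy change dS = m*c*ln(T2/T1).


T2/T1 = 1.5165
ln(T2/T1) = 0.4164
dS = 3.9210 * 2.1380 * 0.4164 = 3.4910 kJ/K

3.4910 kJ/K


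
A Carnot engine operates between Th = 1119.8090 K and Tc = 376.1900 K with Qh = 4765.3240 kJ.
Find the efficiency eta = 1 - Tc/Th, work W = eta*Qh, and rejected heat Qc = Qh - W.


eta = 1 - 376.1900/1119.8090 = 0.6641
W = 0.6641 * 4765.3240 = 3164.4552 kJ
Qc = 4765.3240 - 3164.4552 = 1600.8688 kJ

eta = 66.4059%, W = 3164.4552 kJ, Qc = 1600.8688 kJ


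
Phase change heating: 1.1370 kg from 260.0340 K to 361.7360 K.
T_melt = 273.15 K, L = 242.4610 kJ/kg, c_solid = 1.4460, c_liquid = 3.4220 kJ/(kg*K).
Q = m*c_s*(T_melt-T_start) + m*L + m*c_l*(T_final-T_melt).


Q1 (sensible, solid) = 1.1370 * 1.4460 * 13.1160 = 21.5640 kJ
Q2 (latent) = 1.1370 * 242.4610 = 275.6782 kJ
Q3 (sensible, liquid) = 1.1370 * 3.4220 * 88.5860 = 344.6716 kJ
Q_total = 641.9138 kJ

641.9138 kJ


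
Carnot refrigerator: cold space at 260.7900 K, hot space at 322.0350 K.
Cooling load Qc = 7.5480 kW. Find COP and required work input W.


COP = 260.7900 / 61.2450 = 4.2581
W = 7.5480 / 4.2581 = 1.7726 kW

COP = 4.2581, W = 1.7726 kW


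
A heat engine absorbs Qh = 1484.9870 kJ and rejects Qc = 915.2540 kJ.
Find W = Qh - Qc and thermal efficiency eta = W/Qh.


W = 1484.9870 - 915.2540 = 569.7330 kJ
eta = 569.7330 / 1484.9870 = 0.3837 = 38.3662%

W = 569.7330 kJ, eta = 38.3662%


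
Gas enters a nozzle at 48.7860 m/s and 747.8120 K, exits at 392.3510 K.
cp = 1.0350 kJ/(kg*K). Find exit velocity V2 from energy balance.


dT = 355.4610 K
2*cp*1000*dT = 735804.2700
V1^2 = 2380.0738
V2 = sqrt(738184.3438) = 859.1765 m/s

859.1765 m/s


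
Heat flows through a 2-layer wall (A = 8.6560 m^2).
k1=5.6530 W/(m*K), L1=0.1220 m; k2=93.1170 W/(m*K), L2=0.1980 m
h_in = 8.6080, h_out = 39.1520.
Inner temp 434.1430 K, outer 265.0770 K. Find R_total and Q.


R_conv_in = 1/(8.6080*8.6560) = 0.0134
R_1 = 0.1220/(5.6530*8.6560) = 0.0025
R_2 = 0.1980/(93.1170*8.6560) = 0.0002
R_conv_out = 1/(39.1520*8.6560) = 0.0030
R_total = 0.0191 K/W
Q = 169.0660 / 0.0191 = 8846.7696 W

R_total = 0.0191 K/W, Q = 8846.7696 W


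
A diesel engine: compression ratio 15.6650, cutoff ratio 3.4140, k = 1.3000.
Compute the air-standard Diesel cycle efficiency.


r^(k-1) = 2.2829
rc^k = 4.9345
eta = 0.4508 = 45.0802%

45.0802%


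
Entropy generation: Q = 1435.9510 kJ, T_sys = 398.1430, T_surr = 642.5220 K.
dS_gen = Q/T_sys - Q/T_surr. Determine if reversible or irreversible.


dS_sys = 1435.9510/398.1430 = 3.6066 kJ/K
dS_surr = -1435.9510/642.5220 = -2.2349 kJ/K
dS_gen = 3.6066 - 2.2349 = 1.3718 kJ/K (irreversible)

dS_gen = 1.3718 kJ/K, irreversible


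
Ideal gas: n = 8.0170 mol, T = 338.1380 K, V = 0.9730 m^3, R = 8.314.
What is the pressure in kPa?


P = nRT/V = 8.0170 * 8.314 * 338.1380 / 0.9730
= 22538.0264 / 0.9730 = 23163.4393 Pa = 23.1634 kPa

23.1634 kPa


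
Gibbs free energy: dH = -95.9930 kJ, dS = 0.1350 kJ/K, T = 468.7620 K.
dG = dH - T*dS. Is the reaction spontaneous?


T*dS = 468.7620 * 0.1350 = 63.2829 kJ
dG = -95.9930 - 63.2829 = -159.2759 kJ (spontaneous)

dG = -159.2759 kJ, spontaneous


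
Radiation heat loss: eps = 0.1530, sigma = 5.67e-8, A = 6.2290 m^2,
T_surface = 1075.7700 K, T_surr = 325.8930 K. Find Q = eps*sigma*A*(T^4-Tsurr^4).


T^4 = 1.3393e+12
Tsurr^4 = 1.1280e+10
Q = 0.1530 * 5.67e-8 * 6.2290 * 1.3280e+12 = 71762.4666 W

71762.4666 W


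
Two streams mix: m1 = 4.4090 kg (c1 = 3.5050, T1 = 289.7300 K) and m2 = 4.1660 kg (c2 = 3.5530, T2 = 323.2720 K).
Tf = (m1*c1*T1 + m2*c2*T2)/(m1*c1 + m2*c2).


num = 9262.3624
den = 30.2553
Tf = 306.1397 K

306.1397 K


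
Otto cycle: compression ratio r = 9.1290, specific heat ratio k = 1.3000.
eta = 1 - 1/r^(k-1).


r^(k-1) = 1.9415
eta = 1 - 1/1.9415 = 0.4849 = 48.4922%

48.4922%


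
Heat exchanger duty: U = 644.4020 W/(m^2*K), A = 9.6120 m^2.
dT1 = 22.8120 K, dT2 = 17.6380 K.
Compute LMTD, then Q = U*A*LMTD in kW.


LMTD = 20.1142 K
Q = 644.4020 * 9.6120 * 20.1142 = 124587.2728 W = 124.5873 kW

124.5873 kW


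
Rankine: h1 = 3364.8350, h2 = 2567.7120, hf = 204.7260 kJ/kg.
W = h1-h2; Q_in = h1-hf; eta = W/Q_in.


W = 797.1230 kJ/kg
Q_in = 3160.1090 kJ/kg
eta = 0.2522 = 25.2245%

eta = 25.2245%


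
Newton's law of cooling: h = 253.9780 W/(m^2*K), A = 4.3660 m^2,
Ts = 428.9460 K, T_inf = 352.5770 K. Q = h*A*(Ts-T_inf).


dT = 76.3690 K
Q = 253.9780 * 4.3660 * 76.3690 = 84683.1363 W

84683.1363 W


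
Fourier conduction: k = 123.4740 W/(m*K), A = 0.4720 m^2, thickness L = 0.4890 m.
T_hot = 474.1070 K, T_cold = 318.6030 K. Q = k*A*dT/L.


dT = 155.5040 K
Q = 123.4740 * 0.4720 * 155.5040 / 0.4890 = 18533.1919 W

18533.1919 W


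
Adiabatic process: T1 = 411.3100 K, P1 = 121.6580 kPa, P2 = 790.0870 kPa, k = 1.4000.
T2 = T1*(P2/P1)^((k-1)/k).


(k-1)/k = 0.2857
(P2/P1)^exp = 1.7067
T2 = 411.3100 * 1.7067 = 701.9754 K

701.9754 K


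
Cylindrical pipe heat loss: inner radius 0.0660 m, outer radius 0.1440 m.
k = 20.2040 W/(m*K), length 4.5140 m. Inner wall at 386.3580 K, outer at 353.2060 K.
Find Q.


dT = 33.1520 K
ln(ro/ri) = 0.7802
Q = 2*pi*20.2040*4.5140*33.1520 / 0.7802 = 24350.3742 W

24350.3742 W


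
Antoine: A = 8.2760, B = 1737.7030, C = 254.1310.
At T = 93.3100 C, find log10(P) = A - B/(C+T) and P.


C+T = 347.4410
B/(C+T) = 5.0014
log10(P) = 8.2760 - 5.0014 = 3.2746
P = 10^3.2746 = 1881.7705 mmHg

1881.7705 mmHg


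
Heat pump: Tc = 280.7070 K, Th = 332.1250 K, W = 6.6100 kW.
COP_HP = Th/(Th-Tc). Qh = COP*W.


COP = 332.1250 / 51.4180 = 6.4593
Qh = 6.4593 * 6.6100 = 42.6961 kW

COP = 6.4593, Qh = 42.6961 kW


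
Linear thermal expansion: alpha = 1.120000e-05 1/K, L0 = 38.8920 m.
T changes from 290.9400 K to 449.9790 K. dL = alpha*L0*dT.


dT = 159.0390 K
dL = 1.120000e-05 * 38.8920 * 159.0390 = 0.069276 m
L_final = 38.961276 m

dL = 0.069276 m


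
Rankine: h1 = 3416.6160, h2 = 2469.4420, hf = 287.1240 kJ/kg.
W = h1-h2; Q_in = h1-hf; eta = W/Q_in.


W = 947.1740 kJ/kg
Q_in = 3129.4920 kJ/kg
eta = 0.3027 = 30.2661%

eta = 30.2661%


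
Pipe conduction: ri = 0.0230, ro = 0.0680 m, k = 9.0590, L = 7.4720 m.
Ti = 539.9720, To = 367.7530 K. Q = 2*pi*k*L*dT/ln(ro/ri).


dT = 172.2190 K
ln(ro/ri) = 1.0840
Q = 2*pi*9.0590*7.4720*172.2190 / 1.0840 = 67568.3584 W

67568.3584 W


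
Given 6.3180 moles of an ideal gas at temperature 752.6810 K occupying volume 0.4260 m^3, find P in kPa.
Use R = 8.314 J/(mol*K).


P = nRT/V = 6.3180 * 8.314 * 752.6810 / 0.4260
= 39536.7162 / 0.4260 = 92809.1929 Pa = 92.8092 kPa

92.8092 kPa


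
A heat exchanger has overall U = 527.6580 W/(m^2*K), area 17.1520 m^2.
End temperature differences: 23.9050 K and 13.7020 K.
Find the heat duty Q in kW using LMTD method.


LMTD = 18.3327 K
Q = 527.6580 * 17.1520 * 18.3327 = 165918.2831 W = 165.9183 kW

165.9183 kW


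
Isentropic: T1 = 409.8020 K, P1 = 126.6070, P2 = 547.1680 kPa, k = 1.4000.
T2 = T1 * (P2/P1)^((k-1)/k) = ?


(k-1)/k = 0.2857
(P2/P1)^exp = 1.5192
T2 = 409.8020 * 1.5192 = 622.5756 K

622.5756 K


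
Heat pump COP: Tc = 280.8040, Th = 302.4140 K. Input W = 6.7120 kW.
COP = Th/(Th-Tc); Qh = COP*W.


COP = 302.4140 / 21.6100 = 13.9942
Qh = 13.9942 * 6.7120 = 93.9289 kW

COP = 13.9942, Qh = 93.9289 kW


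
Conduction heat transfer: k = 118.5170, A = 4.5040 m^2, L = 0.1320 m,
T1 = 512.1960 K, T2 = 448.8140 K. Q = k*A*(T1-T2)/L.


dT = 63.3820 K
Q = 118.5170 * 4.5040 * 63.3820 / 0.1320 = 256313.2394 W

256313.2394 W


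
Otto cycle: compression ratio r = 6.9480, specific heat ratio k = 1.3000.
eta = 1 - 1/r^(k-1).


r^(k-1) = 1.7888
eta = 1 - 1/1.7888 = 0.4410 = 44.0961%

44.0961%


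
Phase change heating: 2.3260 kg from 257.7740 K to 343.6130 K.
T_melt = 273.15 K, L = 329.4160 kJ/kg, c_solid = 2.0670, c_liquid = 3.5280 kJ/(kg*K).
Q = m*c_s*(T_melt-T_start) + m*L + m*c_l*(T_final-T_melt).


Q1 (sensible, solid) = 2.3260 * 2.0670 * 15.3760 = 73.9254 kJ
Q2 (latent) = 2.3260 * 329.4160 = 766.2216 kJ
Q3 (sensible, liquid) = 2.3260 * 3.5280 * 70.4630 = 578.2284 kJ
Q_total = 1418.3754 kJ

1418.3754 kJ


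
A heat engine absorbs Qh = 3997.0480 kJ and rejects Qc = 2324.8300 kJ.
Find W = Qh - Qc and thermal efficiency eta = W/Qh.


W = 3997.0480 - 2324.8300 = 1672.2180 kJ
eta = 1672.2180 / 3997.0480 = 0.4184 = 41.8363%

W = 1672.2180 kJ, eta = 41.8363%


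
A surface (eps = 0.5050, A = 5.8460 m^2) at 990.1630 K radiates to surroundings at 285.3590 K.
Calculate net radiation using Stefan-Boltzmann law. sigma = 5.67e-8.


T^4 = 9.6123e+11
Tsurr^4 = 6.6308e+09
Q = 0.5050 * 5.67e-8 * 5.8460 * 9.5460e+11 = 159791.5341 W

159791.5341 W


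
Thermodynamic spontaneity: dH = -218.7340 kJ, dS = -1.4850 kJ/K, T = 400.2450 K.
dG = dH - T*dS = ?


T*dS = 400.2450 * -1.4850 = -594.3638 kJ
dG = -218.7340 + 594.3638 = 375.6298 kJ (non-spontaneous)

dG = 375.6298 kJ, non-spontaneous


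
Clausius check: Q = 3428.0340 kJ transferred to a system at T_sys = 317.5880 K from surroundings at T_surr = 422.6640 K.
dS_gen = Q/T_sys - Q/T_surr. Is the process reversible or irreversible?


dS_sys = 3428.0340/317.5880 = 10.7940 kJ/K
dS_surr = -3428.0340/422.6640 = -8.1105 kJ/K
dS_gen = 10.7940 - 8.1105 = 2.6834 kJ/K (irreversible)

dS_gen = 2.6834 kJ/K, irreversible


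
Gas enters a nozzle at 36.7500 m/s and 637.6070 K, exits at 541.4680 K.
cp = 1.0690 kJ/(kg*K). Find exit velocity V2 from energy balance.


dT = 96.1390 K
2*cp*1000*dT = 205545.1820
V1^2 = 1350.5625
V2 = sqrt(206895.7445) = 454.8579 m/s

454.8579 m/s


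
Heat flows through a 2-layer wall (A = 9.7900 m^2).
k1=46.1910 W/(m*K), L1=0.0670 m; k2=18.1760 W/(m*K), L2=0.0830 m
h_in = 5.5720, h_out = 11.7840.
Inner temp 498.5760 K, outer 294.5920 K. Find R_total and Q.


R_conv_in = 1/(5.5720*9.7900) = 0.0183
R_1 = 0.0670/(46.1910*9.7900) = 0.0001
R_2 = 0.0830/(18.1760*9.7900) = 0.0005
R_conv_out = 1/(11.7840*9.7900) = 0.0087
R_total = 0.0276 K/W
Q = 203.9840 / 0.0276 = 7386.8273 W

R_total = 0.0276 K/W, Q = 7386.8273 W


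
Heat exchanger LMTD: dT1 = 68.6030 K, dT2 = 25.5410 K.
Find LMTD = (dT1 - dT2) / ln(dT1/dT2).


dT1/dT2 = 2.6860
ln(dT1/dT2) = 0.9881
LMTD = 43.0620 / 0.9881 = 43.5828 K

43.5828 K


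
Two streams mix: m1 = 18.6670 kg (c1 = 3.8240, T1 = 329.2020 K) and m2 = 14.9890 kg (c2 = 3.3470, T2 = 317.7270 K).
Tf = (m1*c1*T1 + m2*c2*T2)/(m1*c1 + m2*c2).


num = 39439.0836
den = 121.5508
Tf = 324.4659 K

324.4659 K


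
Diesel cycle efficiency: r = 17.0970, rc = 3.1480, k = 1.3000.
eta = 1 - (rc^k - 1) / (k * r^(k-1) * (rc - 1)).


r^(k-1) = 2.3436
rc^k = 4.4406
eta = 0.4742 = 47.4243%

47.4243%


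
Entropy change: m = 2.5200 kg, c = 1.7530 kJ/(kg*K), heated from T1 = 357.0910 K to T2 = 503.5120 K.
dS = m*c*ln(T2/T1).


T2/T1 = 1.4100
ln(T2/T1) = 0.3436
dS = 2.5200 * 1.7530 * 0.3436 = 1.5179 kJ/K

1.5179 kJ/K


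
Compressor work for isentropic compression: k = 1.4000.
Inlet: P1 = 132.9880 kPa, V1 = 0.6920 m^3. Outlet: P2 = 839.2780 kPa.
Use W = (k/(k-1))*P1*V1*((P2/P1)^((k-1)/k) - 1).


(k-1)/k = 0.2857
(P2/P1)^exp = 1.6928
W = 3.5000 * 132.9880 * 0.6920 * (1.6928 - 1) = 223.1393 kJ

223.1393 kJ


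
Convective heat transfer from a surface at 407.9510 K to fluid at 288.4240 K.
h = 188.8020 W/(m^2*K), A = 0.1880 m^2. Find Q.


dT = 119.5270 K
Q = 188.8020 * 0.1880 * 119.5270 = 4242.5841 W

4242.5841 W


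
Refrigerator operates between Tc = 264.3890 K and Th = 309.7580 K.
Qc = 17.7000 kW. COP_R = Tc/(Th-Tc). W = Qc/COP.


COP = 264.3890 / 45.3690 = 5.8275
W = 17.7000 / 5.8275 = 3.0373 kW

COP = 5.8275, W = 3.0373 kW


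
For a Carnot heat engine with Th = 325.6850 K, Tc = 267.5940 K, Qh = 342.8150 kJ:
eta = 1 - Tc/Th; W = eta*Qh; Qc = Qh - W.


eta = 1 - 267.5940/325.6850 = 0.1784
W = 0.1784 * 342.8150 = 61.1464 kJ
Qc = 342.8150 - 61.1464 = 281.6686 kJ

eta = 17.8366%, W = 61.1464 kJ, Qc = 281.6686 kJ


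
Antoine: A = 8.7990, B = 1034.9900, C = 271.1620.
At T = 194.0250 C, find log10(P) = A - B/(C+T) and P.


C+T = 465.1870
B/(C+T) = 2.2249
log10(P) = 8.7990 - 2.2249 = 6.5741
P = 10^6.5741 = 3750678.1164 mmHg

3750678.1164 mmHg


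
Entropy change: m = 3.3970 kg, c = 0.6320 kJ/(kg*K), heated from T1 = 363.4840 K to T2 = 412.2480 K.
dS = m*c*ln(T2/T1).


T2/T1 = 1.1342
ln(T2/T1) = 0.1259
dS = 3.3970 * 0.6320 * 0.1259 = 0.2703 kJ/K

0.2703 kJ/K


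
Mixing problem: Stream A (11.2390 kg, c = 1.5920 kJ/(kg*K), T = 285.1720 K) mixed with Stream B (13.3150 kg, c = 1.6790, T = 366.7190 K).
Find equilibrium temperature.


num = 13300.7644
den = 40.2484
Tf = 330.4671 K

330.4671 K


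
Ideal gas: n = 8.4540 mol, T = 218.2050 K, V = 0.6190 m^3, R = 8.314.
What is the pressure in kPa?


P = nRT/V = 8.4540 * 8.314 * 218.2050 / 0.6190
= 15336.8780 / 0.6190 = 24776.8626 Pa = 24.7769 kPa

24.7769 kPa


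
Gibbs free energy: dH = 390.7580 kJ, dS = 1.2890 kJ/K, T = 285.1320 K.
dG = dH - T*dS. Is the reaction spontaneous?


T*dS = 285.1320 * 1.2890 = 367.5351 kJ
dG = 390.7580 - 367.5351 = 23.2229 kJ (non-spontaneous)

dG = 23.2229 kJ, non-spontaneous


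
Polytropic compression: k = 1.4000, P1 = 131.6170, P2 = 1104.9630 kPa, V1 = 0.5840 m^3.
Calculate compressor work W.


(k-1)/k = 0.2857
(P2/P1)^exp = 1.8366
W = 3.5000 * 131.6170 * 0.5840 * (1.8366 - 1) = 225.0615 kJ

225.0615 kJ


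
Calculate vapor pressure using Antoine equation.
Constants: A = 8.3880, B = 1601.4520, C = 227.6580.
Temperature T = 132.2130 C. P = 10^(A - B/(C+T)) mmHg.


C+T = 359.8710
B/(C+T) = 4.4501
log10(P) = 8.3880 - 4.4501 = 3.9379
P = 10^3.9379 = 8668.1738 mmHg

8668.1738 mmHg


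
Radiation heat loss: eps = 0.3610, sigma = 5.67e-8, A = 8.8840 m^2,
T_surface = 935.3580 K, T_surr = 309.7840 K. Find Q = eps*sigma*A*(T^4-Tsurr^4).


T^4 = 7.6544e+11
Tsurr^4 = 9.2095e+09
Q = 0.3610 * 5.67e-8 * 8.8840 * 7.5623e+11 = 137516.0254 W

137516.0254 W


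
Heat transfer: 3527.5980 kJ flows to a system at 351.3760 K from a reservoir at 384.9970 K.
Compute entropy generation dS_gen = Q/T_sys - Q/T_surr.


dS_sys = 3527.5980/351.3760 = 10.0394 kJ/K
dS_surr = -3527.5980/384.9970 = -9.1627 kJ/K
dS_gen = 10.0394 - 9.1627 = 0.8767 kJ/K (irreversible)

dS_gen = 0.8767 kJ/K, irreversible


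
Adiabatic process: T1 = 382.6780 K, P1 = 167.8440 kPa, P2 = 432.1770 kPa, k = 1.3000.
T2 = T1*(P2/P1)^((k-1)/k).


(k-1)/k = 0.2308
(P2/P1)^exp = 1.2439
T2 = 382.6780 * 1.2439 = 476.0179 K

476.0179 K


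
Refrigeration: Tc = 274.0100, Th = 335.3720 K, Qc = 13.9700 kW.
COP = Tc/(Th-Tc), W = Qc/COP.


COP = 274.0100 / 61.3620 = 4.4655
W = 13.9700 / 4.4655 = 3.1285 kW

COP = 4.4655, W = 3.1285 kW


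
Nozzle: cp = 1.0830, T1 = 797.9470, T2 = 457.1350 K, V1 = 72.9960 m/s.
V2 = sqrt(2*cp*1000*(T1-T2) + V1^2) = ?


dT = 340.8120 K
2*cp*1000*dT = 738198.7920
V1^2 = 5328.4160
V2 = sqrt(743527.2080) = 862.2802 m/s

862.2802 m/s


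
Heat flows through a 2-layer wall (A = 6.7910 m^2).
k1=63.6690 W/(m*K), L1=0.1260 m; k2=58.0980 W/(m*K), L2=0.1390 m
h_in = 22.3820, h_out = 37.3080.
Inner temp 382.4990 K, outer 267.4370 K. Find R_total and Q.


R_conv_in = 1/(22.3820*6.7910) = 0.0066
R_1 = 0.1260/(63.6690*6.7910) = 0.0003
R_2 = 0.1390/(58.0980*6.7910) = 0.0004
R_conv_out = 1/(37.3080*6.7910) = 0.0039
R_total = 0.0112 K/W
Q = 115.0620 / 0.0112 = 10301.1631 W

R_total = 0.0112 K/W, Q = 10301.1631 W


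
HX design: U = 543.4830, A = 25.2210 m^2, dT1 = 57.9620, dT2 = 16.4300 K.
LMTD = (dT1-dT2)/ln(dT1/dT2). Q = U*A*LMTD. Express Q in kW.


LMTD = 32.9442 K
Q = 543.4830 * 25.2210 * 32.9442 = 451571.6817 W = 451.5717 kW

451.5717 kW


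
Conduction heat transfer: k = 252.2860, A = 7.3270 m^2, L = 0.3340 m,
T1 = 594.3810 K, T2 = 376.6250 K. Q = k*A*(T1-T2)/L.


dT = 217.7560 K
Q = 252.2860 * 7.3270 * 217.7560 / 0.3340 = 1205155.2752 W

1205155.2752 W


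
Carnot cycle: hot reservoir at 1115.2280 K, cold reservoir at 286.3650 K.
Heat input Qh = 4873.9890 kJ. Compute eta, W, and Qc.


eta = 1 - 286.3650/1115.2280 = 0.7432
W = 0.7432 * 4873.9890 = 3622.4603 kJ
Qc = 4873.9890 - 3622.4603 = 1251.5287 kJ

eta = 74.3223%, W = 3622.4603 kJ, Qc = 1251.5287 kJ


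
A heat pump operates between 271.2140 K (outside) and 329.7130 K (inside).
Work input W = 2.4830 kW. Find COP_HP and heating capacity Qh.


COP = 329.7130 / 58.4990 = 5.6362
Qh = 5.6362 * 2.4830 = 13.9947 kW

COP = 5.6362, Qh = 13.9947 kW


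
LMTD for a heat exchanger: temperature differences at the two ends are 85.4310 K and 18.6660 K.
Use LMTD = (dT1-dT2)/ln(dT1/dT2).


dT1/dT2 = 4.5768
ln(dT1/dT2) = 1.5210
LMTD = 66.7650 / 1.5210 = 43.8953 K

43.8953 K


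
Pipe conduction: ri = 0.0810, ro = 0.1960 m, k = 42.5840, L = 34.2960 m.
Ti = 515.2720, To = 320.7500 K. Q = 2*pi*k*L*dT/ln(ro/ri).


dT = 194.5220 K
ln(ro/ri) = 0.8837
Q = 2*pi*42.5840*34.2960*194.5220 / 0.8837 = 2019996.4970 W

2019996.4970 W


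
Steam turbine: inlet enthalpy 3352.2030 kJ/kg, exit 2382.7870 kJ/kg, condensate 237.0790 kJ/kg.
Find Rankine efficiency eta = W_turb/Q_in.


W = 969.4160 kJ/kg
Q_in = 3115.1240 kJ/kg
eta = 0.3112 = 31.1197%

eta = 31.1197%


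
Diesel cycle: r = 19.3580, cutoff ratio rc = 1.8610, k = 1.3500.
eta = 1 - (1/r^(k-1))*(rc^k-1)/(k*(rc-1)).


r^(k-1) = 2.8210
rc^k = 2.3129
eta = 0.5996 = 59.9599%

59.9599%


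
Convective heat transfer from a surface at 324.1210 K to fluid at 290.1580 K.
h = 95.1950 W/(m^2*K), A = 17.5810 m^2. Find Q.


dT = 33.9630 K
Q = 95.1950 * 17.5810 * 33.9630 = 56841.2680 W

56841.2680 W


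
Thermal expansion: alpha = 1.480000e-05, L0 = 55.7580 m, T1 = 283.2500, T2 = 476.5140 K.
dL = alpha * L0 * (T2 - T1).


dT = 193.2640 K
dL = 1.480000e-05 * 55.7580 * 193.2640 = 0.159485 m
L_final = 55.917485 m

dL = 0.159485 m


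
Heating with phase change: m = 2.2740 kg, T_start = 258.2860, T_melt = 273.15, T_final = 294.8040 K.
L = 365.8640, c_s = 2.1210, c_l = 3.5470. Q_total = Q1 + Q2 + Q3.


Q1 (sensible, solid) = 2.2740 * 2.1210 * 14.8640 = 71.6914 kJ
Q2 (latent) = 2.2740 * 365.8640 = 831.9747 kJ
Q3 (sensible, liquid) = 2.2740 * 3.5470 * 21.6540 = 174.6585 kJ
Q_total = 1078.3246 kJ

1078.3246 kJ


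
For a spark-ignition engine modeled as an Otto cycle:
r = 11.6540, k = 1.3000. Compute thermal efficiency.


r^(k-1) = 2.0890
eta = 1 - 1/2.0890 = 0.5213 = 52.1307%

52.1307%


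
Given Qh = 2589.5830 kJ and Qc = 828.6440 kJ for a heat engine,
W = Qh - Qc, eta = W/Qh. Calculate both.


W = 2589.5830 - 828.6440 = 1760.9390 kJ
eta = 1760.9390 / 2589.5830 = 0.6800 = 68.0009%

W = 1760.9390 kJ, eta = 68.0009%


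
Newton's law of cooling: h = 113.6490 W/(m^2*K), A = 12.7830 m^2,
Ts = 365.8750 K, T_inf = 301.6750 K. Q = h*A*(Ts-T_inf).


dT = 64.2000 K
Q = 113.6490 * 12.7830 * 64.2000 = 93268.1657 W

93268.1657 W


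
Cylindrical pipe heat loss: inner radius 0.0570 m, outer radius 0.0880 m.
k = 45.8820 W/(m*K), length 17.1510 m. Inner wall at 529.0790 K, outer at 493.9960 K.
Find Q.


dT = 35.0830 K
ln(ro/ri) = 0.4343
Q = 2*pi*45.8820*17.1510*35.0830 / 0.4343 = 399422.9394 W

399422.9394 W


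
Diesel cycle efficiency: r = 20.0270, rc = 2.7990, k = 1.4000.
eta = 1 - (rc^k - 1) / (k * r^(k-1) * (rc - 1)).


r^(k-1) = 3.3162
rc^k = 4.2248
eta = 0.6139 = 61.3905%

61.3905%


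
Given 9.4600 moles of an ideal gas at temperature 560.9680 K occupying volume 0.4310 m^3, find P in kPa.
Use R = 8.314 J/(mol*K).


P = nRT/V = 9.4600 * 8.314 * 560.9680 / 0.4310
= 44120.3800 / 0.4310 = 102367.4711 Pa = 102.3675 kPa

102.3675 kPa


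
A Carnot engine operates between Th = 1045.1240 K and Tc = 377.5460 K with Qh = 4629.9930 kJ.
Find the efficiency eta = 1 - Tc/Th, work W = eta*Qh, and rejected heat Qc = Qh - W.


eta = 1 - 377.5460/1045.1240 = 0.6388
W = 0.6388 * 4629.9930 = 2957.4304 kJ
Qc = 4629.9930 - 2957.4304 = 1672.5626 kJ

eta = 63.8755%, W = 2957.4304 kJ, Qc = 1672.5626 kJ


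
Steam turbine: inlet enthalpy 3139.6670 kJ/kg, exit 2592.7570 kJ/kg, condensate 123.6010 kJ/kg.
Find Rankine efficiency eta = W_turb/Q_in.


W = 546.9100 kJ/kg
Q_in = 3016.0660 kJ/kg
eta = 0.1813 = 18.1332%

eta = 18.1332%


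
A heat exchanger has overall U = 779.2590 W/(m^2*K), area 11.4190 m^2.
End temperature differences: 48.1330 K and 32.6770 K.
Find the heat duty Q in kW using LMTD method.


LMTD = 39.9074 K
Q = 779.2590 * 11.4190 * 39.9074 = 355110.3946 W = 355.1104 kW

355.1104 kW


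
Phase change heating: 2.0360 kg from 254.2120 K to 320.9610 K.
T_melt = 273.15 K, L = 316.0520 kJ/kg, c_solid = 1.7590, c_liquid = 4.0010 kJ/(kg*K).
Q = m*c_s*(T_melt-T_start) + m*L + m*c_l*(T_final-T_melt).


Q1 (sensible, solid) = 2.0360 * 1.7590 * 18.9380 = 67.8231 kJ
Q2 (latent) = 2.0360 * 316.0520 = 643.4819 kJ
Q3 (sensible, liquid) = 2.0360 * 4.0010 * 47.8110 = 389.4701 kJ
Q_total = 1100.7751 kJ

1100.7751 kJ


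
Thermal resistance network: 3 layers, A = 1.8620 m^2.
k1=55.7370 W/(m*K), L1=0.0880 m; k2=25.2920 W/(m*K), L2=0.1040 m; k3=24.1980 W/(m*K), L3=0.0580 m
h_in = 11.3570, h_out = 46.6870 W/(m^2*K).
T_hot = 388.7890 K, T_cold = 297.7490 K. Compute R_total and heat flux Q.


R_conv_in = 1/(11.3570*1.8620) = 0.0473
R_1 = 0.0880/(55.7370*1.8620) = 0.0008
R_2 = 0.1040/(25.2920*1.8620) = 0.0022
R_3 = 0.0580/(24.1980*1.8620) = 0.0013
R_conv_out = 1/(46.6870*1.8620) = 0.0115
R_total = 0.0631 K/W
Q = 91.0400 / 0.0631 = 1441.9771 W

R_total = 0.0631 K/W, Q = 1441.9771 W


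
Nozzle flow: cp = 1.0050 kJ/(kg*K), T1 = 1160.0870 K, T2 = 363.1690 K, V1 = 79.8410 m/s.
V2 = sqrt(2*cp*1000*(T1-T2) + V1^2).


dT = 796.9180 K
2*cp*1000*dT = 1601805.1800
V1^2 = 6374.5853
V2 = sqrt(1608179.7653) = 1268.1403 m/s

1268.1403 m/s


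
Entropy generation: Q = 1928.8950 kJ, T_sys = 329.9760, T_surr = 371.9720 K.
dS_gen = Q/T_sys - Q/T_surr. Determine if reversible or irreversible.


dS_sys = 1928.8950/329.9760 = 5.8456 kJ/K
dS_surr = -1928.8950/371.9720 = -5.1856 kJ/K
dS_gen = 5.8456 - 5.1856 = 0.6600 kJ/K (irreversible)

dS_gen = 0.6600 kJ/K, irreversible


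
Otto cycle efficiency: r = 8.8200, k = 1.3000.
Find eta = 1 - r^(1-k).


r^(k-1) = 1.9215
eta = 1 - 1/1.9215 = 0.4796 = 47.9573%

47.9573%


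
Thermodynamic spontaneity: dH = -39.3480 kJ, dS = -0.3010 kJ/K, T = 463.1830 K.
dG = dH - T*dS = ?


T*dS = 463.1830 * -0.3010 = -139.4181 kJ
dG = -39.3480 + 139.4181 = 100.0701 kJ (non-spontaneous)

dG = 100.0701 kJ, non-spontaneous


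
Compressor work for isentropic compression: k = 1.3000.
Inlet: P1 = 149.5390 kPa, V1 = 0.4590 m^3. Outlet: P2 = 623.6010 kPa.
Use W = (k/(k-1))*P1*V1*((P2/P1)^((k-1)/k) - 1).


(k-1)/k = 0.2308
(P2/P1)^exp = 1.3903
W = 4.3333 * 149.5390 * 0.4590 * (1.3903 - 1) = 116.0915 kJ

116.0915 kJ


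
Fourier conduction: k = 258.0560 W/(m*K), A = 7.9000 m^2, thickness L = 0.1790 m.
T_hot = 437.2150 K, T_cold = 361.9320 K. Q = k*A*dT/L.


dT = 75.2830 K
Q = 258.0560 * 7.9000 * 75.2830 / 0.1790 = 857402.8816 W

857402.8816 W


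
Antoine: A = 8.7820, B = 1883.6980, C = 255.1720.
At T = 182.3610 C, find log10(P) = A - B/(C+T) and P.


C+T = 437.5330
B/(C+T) = 4.3053
log10(P) = 8.7820 - 4.3053 = 4.4767
P = 10^4.4767 = 29972.9378 mmHg

29972.9378 mmHg


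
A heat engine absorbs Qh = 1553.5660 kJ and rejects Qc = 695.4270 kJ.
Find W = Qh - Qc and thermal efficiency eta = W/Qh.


W = 1553.5660 - 695.4270 = 858.1390 kJ
eta = 858.1390 / 1553.5660 = 0.5524 = 55.2367%

W = 858.1390 kJ, eta = 55.2367%


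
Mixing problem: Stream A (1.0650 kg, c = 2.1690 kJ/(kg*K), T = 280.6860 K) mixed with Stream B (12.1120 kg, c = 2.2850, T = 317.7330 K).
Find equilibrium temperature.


num = 9441.9335
den = 29.9859
Tf = 314.8791 K

314.8791 K


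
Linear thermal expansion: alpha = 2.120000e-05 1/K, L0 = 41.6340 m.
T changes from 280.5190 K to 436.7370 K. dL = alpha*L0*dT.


dT = 156.2180 K
dL = 2.120000e-05 * 41.6340 * 156.2180 = 0.137884 m
L_final = 41.771884 m

dL = 0.137884 m


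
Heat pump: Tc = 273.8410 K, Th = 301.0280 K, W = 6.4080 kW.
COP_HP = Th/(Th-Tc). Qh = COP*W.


COP = 301.0280 / 27.1870 = 11.0725
Qh = 11.0725 * 6.4080 = 70.9526 kW

COP = 11.0725, Qh = 70.9526 kW


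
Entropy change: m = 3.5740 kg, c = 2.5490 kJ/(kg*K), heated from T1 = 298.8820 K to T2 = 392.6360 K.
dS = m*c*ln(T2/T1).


T2/T1 = 1.3137
ln(T2/T1) = 0.2728
dS = 3.5740 * 2.5490 * 0.2728 = 2.4856 kJ/K

2.4856 kJ/K


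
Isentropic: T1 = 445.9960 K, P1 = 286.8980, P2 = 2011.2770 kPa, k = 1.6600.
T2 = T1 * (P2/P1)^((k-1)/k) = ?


(k-1)/k = 0.3976
(P2/P1)^exp = 2.1690
T2 = 445.9960 * 2.1690 = 967.3659 K

967.3659 K


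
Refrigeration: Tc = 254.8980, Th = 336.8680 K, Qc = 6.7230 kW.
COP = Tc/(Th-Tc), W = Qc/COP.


COP = 254.8980 / 81.9700 = 3.1096
W = 6.7230 / 3.1096 = 2.1620 kW

COP = 3.1096, W = 2.1620 kW


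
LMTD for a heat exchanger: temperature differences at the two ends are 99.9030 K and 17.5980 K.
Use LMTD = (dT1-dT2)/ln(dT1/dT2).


dT1/dT2 = 5.6770
ln(dT1/dT2) = 1.7364
LMTD = 82.3050 / 1.7364 = 47.3994 K

47.3994 K


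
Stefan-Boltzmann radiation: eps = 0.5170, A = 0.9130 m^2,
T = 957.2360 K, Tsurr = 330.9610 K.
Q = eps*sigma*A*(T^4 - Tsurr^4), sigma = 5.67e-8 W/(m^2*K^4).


T^4 = 8.3961e+11
Tsurr^4 = 1.1998e+10
Q = 0.5170 * 5.67e-8 * 0.9130 * 8.2761e+11 = 22149.7919 W

22149.7919 W


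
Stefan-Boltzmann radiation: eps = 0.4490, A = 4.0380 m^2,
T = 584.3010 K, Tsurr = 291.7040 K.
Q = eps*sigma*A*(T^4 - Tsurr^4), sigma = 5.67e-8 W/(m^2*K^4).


T^4 = 1.1656e+11
Tsurr^4 = 7.2405e+09
Q = 0.4490 * 5.67e-8 * 4.0380 * 1.0932e+11 = 11238.0269 W

11238.0269 W


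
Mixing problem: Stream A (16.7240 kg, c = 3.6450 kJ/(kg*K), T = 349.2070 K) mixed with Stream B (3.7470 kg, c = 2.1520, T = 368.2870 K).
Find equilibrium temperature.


num = 24257.0010
den = 69.0225
Tf = 351.4360 K

351.4360 K


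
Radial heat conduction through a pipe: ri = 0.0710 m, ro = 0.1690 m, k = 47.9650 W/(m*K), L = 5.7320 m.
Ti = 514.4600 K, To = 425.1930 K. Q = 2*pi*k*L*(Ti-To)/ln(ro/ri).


dT = 89.2670 K
ln(ro/ri) = 0.8672
Q = 2*pi*47.9650*5.7320*89.2670 / 0.8672 = 177816.7775 W

177816.7775 W


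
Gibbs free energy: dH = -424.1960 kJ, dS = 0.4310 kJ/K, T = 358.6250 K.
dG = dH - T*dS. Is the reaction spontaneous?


T*dS = 358.6250 * 0.4310 = 154.5674 kJ
dG = -424.1960 - 154.5674 = -578.7634 kJ (spontaneous)

dG = -578.7634 kJ, spontaneous


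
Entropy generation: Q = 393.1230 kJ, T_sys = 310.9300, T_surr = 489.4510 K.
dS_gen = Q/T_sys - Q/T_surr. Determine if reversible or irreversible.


dS_sys = 393.1230/310.9300 = 1.2643 kJ/K
dS_surr = -393.1230/489.4510 = -0.8032 kJ/K
dS_gen = 1.2643 - 0.8032 = 0.4612 kJ/K (irreversible)

dS_gen = 0.4612 kJ/K, irreversible


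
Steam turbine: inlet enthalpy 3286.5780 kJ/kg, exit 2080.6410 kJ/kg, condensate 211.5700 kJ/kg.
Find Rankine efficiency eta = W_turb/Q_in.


W = 1205.9370 kJ/kg
Q_in = 3075.0080 kJ/kg
eta = 0.3922 = 39.2174%

eta = 39.2174%


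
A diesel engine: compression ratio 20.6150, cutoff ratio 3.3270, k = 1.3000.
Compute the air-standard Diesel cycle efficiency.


r^(k-1) = 2.4789
rc^k = 4.7717
eta = 0.4970 = 49.7036%

49.7036%


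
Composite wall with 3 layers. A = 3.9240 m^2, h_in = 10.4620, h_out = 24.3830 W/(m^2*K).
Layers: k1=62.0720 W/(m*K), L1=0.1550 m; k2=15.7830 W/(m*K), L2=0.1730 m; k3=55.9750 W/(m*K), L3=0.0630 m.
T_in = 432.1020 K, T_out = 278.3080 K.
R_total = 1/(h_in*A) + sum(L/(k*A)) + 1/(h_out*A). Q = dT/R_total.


R_conv_in = 1/(10.4620*3.9240) = 0.0244
R_1 = 0.1550/(62.0720*3.9240) = 0.0006
R_2 = 0.1730/(15.7830*3.9240) = 0.0028
R_3 = 0.0630/(55.9750*3.9240) = 0.0003
R_conv_out = 1/(24.3830*3.9240) = 0.0105
R_total = 0.0385 K/W
Q = 153.7940 / 0.0385 = 3991.8495 W

R_total = 0.0385 K/W, Q = 3991.8495 W


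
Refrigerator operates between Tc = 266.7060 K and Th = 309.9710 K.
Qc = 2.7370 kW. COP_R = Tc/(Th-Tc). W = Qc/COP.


COP = 266.7060 / 43.2650 = 6.1645
W = 2.7370 / 6.1645 = 0.4440 kW

COP = 6.1645, W = 0.4440 kW


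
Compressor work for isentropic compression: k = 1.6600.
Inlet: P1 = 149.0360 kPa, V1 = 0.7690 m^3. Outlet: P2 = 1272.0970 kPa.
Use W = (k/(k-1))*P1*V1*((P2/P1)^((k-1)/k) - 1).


(k-1)/k = 0.3976
(P2/P1)^exp = 2.3456
W = 2.5152 * 149.0360 * 0.7690 * (2.3456 - 1) = 387.8705 kJ

387.8705 kJ


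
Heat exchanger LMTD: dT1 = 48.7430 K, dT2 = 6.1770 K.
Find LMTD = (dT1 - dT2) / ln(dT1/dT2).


dT1/dT2 = 7.8910
ln(dT1/dT2) = 2.0657
LMTD = 42.5660 / 2.0657 = 20.6058 K

20.6058 K


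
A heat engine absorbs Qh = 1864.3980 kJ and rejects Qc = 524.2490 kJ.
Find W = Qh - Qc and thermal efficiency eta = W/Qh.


W = 1864.3980 - 524.2490 = 1340.1490 kJ
eta = 1340.1490 / 1864.3980 = 0.7188 = 71.8811%

W = 1340.1490 kJ, eta = 71.8811%


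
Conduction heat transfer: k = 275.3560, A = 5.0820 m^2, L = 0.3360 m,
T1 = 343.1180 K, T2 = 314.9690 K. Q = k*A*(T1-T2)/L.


dT = 28.1490 K
Q = 275.3560 * 5.0820 * 28.1490 / 0.3360 = 117233.8152 W

117233.8152 W


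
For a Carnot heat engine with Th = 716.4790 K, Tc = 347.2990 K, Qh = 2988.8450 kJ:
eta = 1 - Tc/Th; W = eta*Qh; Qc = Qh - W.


eta = 1 - 347.2990/716.4790 = 0.5153
W = 0.5153 * 2988.8450 = 1540.0616 kJ
Qc = 2988.8450 - 1540.0616 = 1448.7834 kJ

eta = 51.5270%, W = 1540.0616 kJ, Qc = 1448.7834 kJ


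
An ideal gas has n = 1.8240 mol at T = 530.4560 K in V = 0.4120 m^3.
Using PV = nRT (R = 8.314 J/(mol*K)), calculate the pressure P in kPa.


P = nRT/V = 1.8240 * 8.314 * 530.4560 / 0.4120
= 8044.2252 / 0.4120 = 19524.8184 Pa = 19.5248 kPa

19.5248 kPa


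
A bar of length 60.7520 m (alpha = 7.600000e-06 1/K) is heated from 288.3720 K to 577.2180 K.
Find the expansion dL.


dT = 288.8460 K
dL = 7.600000e-06 * 60.7520 * 288.8460 = 0.133365 m
L_final = 60.885365 m

dL = 0.133365 m


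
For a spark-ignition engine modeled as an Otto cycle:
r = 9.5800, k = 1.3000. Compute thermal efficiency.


r^(k-1) = 1.9697
eta = 1 - 1/1.9697 = 0.4923 = 49.2320%

49.2320%


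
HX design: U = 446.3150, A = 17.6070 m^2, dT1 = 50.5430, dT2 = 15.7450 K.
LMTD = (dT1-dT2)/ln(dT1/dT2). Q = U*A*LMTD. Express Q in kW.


LMTD = 29.8362 K
Q = 446.3150 * 17.6070 * 29.8362 = 234460.8084 W = 234.4608 kW

234.4608 kW


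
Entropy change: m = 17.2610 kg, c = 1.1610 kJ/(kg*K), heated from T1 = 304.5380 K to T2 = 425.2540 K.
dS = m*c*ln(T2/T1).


T2/T1 = 1.3964
ln(T2/T1) = 0.3339
dS = 17.2610 * 1.1610 * 0.3339 = 6.6912 kJ/K

6.6912 kJ/K


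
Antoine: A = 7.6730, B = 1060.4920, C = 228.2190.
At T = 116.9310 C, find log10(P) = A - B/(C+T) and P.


C+T = 345.1500
B/(C+T) = 3.0726
log10(P) = 7.6730 - 3.0726 = 4.6004
P = 10^4.6004 = 39851.6253 mmHg

39851.6253 mmHg


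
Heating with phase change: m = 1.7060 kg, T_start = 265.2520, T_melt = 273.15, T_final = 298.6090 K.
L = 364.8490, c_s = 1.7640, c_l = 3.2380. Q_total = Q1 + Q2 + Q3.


Q1 (sensible, solid) = 1.7060 * 1.7640 * 7.8980 = 23.7681 kJ
Q2 (latent) = 1.7060 * 364.8490 = 622.4324 kJ
Q3 (sensible, liquid) = 1.7060 * 3.2380 * 25.4590 = 140.6362 kJ
Q_total = 786.8367 kJ

786.8367 kJ


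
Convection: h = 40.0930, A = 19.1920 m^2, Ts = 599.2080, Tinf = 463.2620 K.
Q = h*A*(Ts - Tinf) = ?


dT = 135.9460 K
Q = 40.0930 * 19.1920 * 135.9460 = 104605.6693 W

104605.6693 W


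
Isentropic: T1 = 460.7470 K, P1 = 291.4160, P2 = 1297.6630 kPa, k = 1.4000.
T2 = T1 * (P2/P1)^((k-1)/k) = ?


(k-1)/k = 0.2857
(P2/P1)^exp = 1.5322
T2 = 460.7470 * 1.5322 = 705.9772 K

705.9772 K


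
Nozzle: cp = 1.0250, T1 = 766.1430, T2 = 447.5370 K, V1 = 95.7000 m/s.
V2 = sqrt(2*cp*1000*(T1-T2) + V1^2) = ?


dT = 318.6060 K
2*cp*1000*dT = 653142.3000
V1^2 = 9158.4900
V2 = sqrt(662300.7900) = 813.8186 m/s

813.8186 m/s


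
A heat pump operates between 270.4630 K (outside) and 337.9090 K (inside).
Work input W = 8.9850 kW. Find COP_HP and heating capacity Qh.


COP = 337.9090 / 67.4460 = 5.0101
Qh = 5.0101 * 8.9850 = 45.0155 kW

COP = 5.0101, Qh = 45.0155 kW


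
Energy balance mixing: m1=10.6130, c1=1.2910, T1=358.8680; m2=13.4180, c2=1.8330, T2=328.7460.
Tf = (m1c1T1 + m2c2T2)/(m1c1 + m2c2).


num = 13002.5596
den = 38.2966
Tf = 339.5228 K

339.5228 K


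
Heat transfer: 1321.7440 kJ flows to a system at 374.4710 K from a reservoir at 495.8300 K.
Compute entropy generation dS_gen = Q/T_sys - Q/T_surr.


dS_sys = 1321.7440/374.4710 = 3.5296 kJ/K
dS_surr = -1321.7440/495.8300 = -2.6657 kJ/K
dS_gen = 3.5296 - 2.6657 = 0.8639 kJ/K (irreversible)

dS_gen = 0.8639 kJ/K, irreversible


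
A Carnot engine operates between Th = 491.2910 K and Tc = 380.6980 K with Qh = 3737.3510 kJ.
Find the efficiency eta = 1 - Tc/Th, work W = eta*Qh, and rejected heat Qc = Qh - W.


eta = 1 - 380.6980/491.2910 = 0.2251
W = 0.2251 * 3737.3510 = 841.3035 kJ
Qc = 3737.3510 - 841.3035 = 2896.0475 kJ

eta = 22.5107%, W = 841.3035 kJ, Qc = 2896.0475 kJ


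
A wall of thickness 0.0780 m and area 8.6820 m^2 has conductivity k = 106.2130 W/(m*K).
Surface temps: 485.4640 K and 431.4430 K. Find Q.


dT = 54.0210 K
Q = 106.2130 * 8.6820 * 54.0210 / 0.0780 = 638653.7606 W

638653.7606 W


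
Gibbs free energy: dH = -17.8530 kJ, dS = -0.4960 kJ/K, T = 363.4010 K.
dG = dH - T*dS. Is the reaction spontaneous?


T*dS = 363.4010 * -0.4960 = -180.2469 kJ
dG = -17.8530 + 180.2469 = 162.3939 kJ (non-spontaneous)

dG = 162.3939 kJ, non-spontaneous


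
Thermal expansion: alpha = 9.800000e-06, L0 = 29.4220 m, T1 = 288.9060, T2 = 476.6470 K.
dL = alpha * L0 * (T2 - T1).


dT = 187.7410 K
dL = 9.800000e-06 * 29.4220 * 187.7410 = 0.054132 m
L_final = 29.476132 m

dL = 0.054132 m
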